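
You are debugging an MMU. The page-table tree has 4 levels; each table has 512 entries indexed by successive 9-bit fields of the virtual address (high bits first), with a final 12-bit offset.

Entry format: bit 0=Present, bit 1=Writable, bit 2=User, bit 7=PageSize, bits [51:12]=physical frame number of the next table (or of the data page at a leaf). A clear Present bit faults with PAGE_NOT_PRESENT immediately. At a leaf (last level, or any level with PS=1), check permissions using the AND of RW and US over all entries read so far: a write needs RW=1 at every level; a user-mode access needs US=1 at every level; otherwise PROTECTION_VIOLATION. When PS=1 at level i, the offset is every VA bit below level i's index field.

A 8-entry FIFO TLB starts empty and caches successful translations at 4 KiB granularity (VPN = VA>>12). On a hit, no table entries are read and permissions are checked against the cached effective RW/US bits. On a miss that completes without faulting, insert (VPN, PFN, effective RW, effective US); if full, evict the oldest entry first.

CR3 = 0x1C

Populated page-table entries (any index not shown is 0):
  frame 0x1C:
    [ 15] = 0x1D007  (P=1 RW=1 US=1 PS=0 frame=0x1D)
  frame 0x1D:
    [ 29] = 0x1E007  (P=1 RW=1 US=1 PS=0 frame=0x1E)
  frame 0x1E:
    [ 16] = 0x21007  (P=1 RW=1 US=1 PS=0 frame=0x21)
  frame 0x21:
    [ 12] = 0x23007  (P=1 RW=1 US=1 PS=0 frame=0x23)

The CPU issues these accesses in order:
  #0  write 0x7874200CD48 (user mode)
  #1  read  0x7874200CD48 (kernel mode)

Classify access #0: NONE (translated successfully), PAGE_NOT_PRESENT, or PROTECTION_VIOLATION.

Walk each access:
#0 VA=0x7874200CD48 (w,user):
  L0 @0x1C[15] → 0x1D007  P=1,RW=1,US=1,PS=0
  L1 @0x1D[29] → 0x1E007  P=1,RW=1,US=1,PS=0
  L2 @0x1E[16] → 0x21007  P=1,RW=1,US=1,PS=0
  L3 @0x21[12] → 0x23007  P=1,RW=1,US=1,PS=0
  ⇒ phys 0x23D48  [4 reads]
#1 VA=0x7874200CD48 (r,kernel):
  TLB hit vpn=0x7874200C → PA=0x23D48

Access #0 fault: NONE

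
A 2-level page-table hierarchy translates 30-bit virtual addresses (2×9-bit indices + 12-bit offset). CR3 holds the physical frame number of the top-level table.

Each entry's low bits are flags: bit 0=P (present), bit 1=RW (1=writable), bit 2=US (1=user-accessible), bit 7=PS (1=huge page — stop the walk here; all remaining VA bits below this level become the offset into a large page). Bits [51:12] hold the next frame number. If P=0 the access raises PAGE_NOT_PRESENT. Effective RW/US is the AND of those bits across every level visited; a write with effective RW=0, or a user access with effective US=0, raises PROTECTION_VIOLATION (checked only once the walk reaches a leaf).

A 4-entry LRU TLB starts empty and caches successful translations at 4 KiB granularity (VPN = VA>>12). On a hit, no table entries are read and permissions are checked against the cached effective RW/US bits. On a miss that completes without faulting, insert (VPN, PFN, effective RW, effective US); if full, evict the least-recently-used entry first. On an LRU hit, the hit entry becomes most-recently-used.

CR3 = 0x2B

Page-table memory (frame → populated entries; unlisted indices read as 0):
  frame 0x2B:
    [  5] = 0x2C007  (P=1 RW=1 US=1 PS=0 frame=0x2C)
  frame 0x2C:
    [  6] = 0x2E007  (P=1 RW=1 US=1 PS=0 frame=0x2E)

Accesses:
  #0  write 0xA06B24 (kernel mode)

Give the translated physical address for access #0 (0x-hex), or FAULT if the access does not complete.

Per-access translation:
#0 VA=0xA06B24 (w,kernel):
  lvl0: tbl 0x2B, slot 5 ⇒ 0x2C007 (P1/RW1/US1/PS0)
  lvl1: tbl 0x2C, slot 6 ⇒ 0x2E007 (P1/RW1/US1/PS0)
  ✓ 0x2EB24  — 2 lookups

Access #0 PA: 0x2EB24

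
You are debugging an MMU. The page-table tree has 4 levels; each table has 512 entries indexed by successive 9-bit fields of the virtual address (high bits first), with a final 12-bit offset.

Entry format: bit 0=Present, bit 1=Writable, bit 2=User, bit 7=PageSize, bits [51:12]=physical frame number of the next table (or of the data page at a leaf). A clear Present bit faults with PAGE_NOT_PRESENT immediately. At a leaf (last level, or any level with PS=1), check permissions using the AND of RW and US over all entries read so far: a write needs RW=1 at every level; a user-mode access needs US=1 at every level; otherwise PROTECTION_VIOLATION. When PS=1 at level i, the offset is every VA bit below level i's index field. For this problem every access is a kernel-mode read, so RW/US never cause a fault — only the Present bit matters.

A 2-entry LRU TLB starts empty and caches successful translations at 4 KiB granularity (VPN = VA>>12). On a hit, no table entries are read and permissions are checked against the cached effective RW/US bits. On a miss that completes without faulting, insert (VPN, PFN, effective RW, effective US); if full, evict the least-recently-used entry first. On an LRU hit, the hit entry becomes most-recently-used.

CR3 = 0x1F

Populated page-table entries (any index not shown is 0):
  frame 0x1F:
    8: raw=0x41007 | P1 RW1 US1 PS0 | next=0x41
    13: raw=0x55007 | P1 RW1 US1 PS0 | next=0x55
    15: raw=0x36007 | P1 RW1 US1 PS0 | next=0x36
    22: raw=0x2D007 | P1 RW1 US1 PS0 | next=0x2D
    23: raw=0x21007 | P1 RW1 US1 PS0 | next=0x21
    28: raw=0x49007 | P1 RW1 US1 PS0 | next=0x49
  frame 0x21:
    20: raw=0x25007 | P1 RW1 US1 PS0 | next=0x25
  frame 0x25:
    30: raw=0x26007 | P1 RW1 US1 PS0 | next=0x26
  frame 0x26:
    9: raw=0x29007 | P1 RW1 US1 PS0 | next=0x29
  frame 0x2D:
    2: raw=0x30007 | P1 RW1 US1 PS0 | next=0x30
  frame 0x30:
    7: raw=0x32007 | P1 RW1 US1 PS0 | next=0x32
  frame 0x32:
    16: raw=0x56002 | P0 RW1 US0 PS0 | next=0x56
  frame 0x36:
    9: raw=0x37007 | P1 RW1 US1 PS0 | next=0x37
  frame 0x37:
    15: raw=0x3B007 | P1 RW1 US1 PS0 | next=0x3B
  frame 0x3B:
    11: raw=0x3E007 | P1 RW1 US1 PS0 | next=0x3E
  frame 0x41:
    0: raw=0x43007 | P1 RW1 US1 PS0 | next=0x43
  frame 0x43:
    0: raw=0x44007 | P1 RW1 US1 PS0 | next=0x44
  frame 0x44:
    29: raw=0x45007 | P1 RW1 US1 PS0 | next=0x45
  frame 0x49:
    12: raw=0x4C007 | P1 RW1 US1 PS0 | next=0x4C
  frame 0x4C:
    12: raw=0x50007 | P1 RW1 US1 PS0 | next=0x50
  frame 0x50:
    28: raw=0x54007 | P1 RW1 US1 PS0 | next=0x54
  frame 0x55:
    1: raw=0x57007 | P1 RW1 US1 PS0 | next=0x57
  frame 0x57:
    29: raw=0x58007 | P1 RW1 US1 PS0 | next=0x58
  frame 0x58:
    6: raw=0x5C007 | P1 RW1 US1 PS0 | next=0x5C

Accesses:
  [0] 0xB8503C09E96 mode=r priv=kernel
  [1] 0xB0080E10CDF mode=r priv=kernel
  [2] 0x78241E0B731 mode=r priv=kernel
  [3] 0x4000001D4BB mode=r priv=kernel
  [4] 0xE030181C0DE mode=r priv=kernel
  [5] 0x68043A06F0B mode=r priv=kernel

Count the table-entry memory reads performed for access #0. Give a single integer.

Trace:
#0 VA=0xB8503C09E96 (r,kernel):
  L0: frame=0x1F idx=23 entry=0x21007 [P=1 RW=1 US=1 PS=0]
  L1: frame=0x21 idx=20 entry=0x25007 [P=1 RW=1 US=1 PS=0]
  L2: frame=0x25 idx=30 entry=0x26007 [P=1 RW=1 US=1 PS=0]
  L3: frame=0x26 idx=9 entry=0x29007 [P=1 RW=1 US=1 PS=0]
  ⇒ phys 0x29E96  [4 reads]
#1 VA=0xB0080E10CDF (r,kernel):
  L0: frame=0x1F idx=22 entry=0x2D007 [P=1 RW=1 US=1 PS=0]
  L1: frame=0x2D idx=2 entry=0x30007 [P=1 RW=1 US=1 PS=0]
  L2: frame=0x30 idx=7 entry=0x32007 [P=1 RW=1 US=1 PS=0]
  L3: frame=0x32 idx=16 entry=0x56002 [P=0 RW=1 US=0 PS=0]
  → PAGE_NOT_PRESENT  (4 entries read)
#2 VA=0x78241E0B731 (r,kernel):
  L0: frame=0x1F idx=15 entry=0x36007 [P=1 RW=1 US=1 PS=0]
  L1: frame=0x36 idx=9 entry=0x37007 [P=1 RW=1 US=1 PS=0]
  L2: frame=0x37 idx=15 entry=0x3B007 [P=1 RW=1 US=1 PS=0]
  L3: frame=0x3B idx=11 entry=0x3E007 [P=1 RW=1 US=1 PS=0]
  ⇒ phys 0x3E731  [4 reads]
#3 VA=0x4000001D4BB (r,kernel):
  L0: frame=0x1F idx=8 entry=0x41007 [P=1 RW=1 US=1 PS=0]
  L1: frame=0x41 idx=0 entry=0x43007 [P=1 RW=1 US=1 PS=0]
  L2: frame=0x43 idx=0 entry=0x44007 [P=1 RW=1 US=1 PS=0]
  L3: frame=0x44 idx=29 entry=0x45007 [P=1 RW=1 US=1 PS=0]
  ⇒ phys 0x454BB  [4 reads]
#4 VA=0xE030181C0DE (r,kernel):
  L0: frame=0x1F idx=28 entry=0x49007 [P=1 RW=1 US=1 PS=0]
  L1: frame=0x49 idx=12 entry=0x4C007 [P=1 RW=1 US=1 PS=0]
  L2: frame=0x4C idx=12 entry=0x50007 [P=1 RW=1 US=1 PS=0]
  L3: frame=0x50 idx=28 entry=0x54007 [P=1 RW=1 US=1 PS=0]
  ⇒ phys 0x540DE  [4 reads]
#5 VA=0x68043A06F0B (r,kernel):
  L0: frame=0x1F idx=13 entry=0x55007 [P=1 RW=1 US=1 PS=0]
  L1: frame=0x55 idx=1 entry=0x57007 [P=1 RW=1 US=1 PS=0]
  L2: frame=0x57 idx=29 entry=0x58007 [P=1 RW=1 US=1 PS=0]
  L3: frame=0x58 idx=6 entry=0x5C007 [P=1 RW=1 US=1 PS=0]
  ⇒ phys 0x5CF0B  [4 reads]

Entries read for #0: 4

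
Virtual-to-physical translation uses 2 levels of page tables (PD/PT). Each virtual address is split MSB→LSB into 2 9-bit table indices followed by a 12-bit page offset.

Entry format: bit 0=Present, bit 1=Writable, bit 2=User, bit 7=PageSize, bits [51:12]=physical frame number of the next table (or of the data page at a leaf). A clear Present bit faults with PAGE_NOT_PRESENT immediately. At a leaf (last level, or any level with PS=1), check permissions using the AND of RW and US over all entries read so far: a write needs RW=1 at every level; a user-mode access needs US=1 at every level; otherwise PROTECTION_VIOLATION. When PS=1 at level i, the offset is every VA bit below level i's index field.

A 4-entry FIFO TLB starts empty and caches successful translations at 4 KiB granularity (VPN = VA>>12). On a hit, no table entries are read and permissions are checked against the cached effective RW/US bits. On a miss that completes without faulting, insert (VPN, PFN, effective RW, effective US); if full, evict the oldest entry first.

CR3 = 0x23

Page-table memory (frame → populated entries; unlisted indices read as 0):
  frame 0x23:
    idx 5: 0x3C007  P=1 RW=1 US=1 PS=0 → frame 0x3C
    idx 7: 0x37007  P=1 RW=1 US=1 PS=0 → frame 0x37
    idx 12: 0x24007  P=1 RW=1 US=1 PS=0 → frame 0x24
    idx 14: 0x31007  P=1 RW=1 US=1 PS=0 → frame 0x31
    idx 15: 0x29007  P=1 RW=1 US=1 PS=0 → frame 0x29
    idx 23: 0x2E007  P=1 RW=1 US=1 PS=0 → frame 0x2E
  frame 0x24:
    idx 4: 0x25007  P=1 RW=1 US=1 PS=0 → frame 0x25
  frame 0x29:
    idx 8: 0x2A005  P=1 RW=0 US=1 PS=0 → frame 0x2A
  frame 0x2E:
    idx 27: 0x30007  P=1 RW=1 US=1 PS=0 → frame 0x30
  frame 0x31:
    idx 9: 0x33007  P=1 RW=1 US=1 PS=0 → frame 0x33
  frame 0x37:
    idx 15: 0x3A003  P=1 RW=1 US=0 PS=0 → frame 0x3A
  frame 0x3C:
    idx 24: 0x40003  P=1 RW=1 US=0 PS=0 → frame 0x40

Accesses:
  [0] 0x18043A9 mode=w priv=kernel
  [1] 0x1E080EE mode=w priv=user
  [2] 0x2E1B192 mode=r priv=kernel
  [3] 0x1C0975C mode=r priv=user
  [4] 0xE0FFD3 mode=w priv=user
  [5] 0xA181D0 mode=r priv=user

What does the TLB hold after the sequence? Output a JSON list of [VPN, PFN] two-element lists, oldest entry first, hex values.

Trace:
#0 VA=0x18043A9 (w,kernel):
  [0] read 0x23 idx=12: raw=0x24007 flags P=1 W=1 U=1 S=0
  [1] read 0x24 idx=4: raw=0x25007 flags P=1 W=1 U=1 S=0
  → PA=0x253A9  (2 entries read)
#1 VA=0x1E080EE (w,user):
  [0] read 0x23 idx=15: raw=0x29007 flags P=1 W=1 U=1 S=0
  [1] read 0x29 idx=8: raw=0x2A005 flags P=1 W=0 U=1 S=0
  → PROTECTION_VIOLATION  (2 entries read)
#2 VA=0x2E1B192 (r,kernel):
  [0] read 0x23 idx=23: raw=0x2E007 flags P=1 W=1 U=1 S=0
  [1] read 0x2E idx=27: raw=0x30007 flags P=1 W=1 U=1 S=0
  → PA=0x30192  (2 entries read)
#3 VA=0x1C0975C (r,user):
  [0] read 0x23 idx=14: raw=0x31007 flags P=1 W=1 U=1 S=0
  [1] read 0x31 idx=9: raw=0x33007 flags P=1 W=1 U=1 S=0
  → PA=0x3375C  (2 entries read)
#4 VA=0xE0FFD3 (w,user):
  [0] read 0x23 idx=7: raw=0x37007 flags P=1 W=1 U=1 S=0
  [1] read 0x37 idx=15: raw=0x3A003 flags P=1 W=1 U=0 S=0
  → PROTECTION_VIOLATION  (2 entries read)
#5 VA=0xA181D0 (r,user):
  [0] read 0x23 idx=5: raw=0x3C007 flags P=1 W=1 U=1 S=0
  [1] read 0x3C idx=24: raw=0x40003 flags P=1 W=1 U=0 S=0
  → PROTECTION_VIOLATION  (2 entries read)

TLB: [["0x1804", "0x25"], ["0x2E1B", "0x30"], ["0x1C09", "0x33"]]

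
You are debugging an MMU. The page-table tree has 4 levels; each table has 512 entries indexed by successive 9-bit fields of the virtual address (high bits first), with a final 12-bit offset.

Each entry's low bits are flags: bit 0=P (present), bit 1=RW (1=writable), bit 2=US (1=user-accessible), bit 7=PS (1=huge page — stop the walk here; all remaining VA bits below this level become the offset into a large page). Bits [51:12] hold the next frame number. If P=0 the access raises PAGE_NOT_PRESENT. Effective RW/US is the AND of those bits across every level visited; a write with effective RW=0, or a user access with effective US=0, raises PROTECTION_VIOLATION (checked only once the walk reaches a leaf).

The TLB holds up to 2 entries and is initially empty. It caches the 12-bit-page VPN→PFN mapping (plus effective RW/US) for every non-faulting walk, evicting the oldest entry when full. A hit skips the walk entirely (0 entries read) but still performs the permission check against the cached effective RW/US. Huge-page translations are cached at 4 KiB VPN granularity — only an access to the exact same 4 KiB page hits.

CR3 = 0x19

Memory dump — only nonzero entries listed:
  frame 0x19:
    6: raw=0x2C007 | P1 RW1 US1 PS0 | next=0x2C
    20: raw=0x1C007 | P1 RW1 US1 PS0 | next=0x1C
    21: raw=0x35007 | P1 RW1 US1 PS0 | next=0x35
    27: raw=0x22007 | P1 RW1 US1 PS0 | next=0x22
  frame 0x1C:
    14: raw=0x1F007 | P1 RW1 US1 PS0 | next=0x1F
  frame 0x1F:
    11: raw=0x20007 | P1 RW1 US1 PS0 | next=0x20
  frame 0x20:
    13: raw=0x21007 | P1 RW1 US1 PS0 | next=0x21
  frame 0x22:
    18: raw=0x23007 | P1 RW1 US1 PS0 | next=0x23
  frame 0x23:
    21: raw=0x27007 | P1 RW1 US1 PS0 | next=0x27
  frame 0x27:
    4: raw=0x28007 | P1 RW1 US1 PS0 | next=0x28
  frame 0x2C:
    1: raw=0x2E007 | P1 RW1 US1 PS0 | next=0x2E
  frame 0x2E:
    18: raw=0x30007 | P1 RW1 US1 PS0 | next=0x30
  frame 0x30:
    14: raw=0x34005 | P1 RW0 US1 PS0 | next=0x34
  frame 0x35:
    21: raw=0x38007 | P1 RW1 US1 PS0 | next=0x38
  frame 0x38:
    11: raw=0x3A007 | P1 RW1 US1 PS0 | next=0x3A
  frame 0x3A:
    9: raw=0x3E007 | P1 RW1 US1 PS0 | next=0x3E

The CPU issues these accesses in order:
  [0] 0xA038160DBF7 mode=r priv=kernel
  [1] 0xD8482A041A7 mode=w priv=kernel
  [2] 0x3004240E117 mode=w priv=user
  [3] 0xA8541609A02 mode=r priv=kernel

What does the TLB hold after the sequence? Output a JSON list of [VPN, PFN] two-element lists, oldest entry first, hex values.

Trace:
#0 VA=0xA038160DBF7 (r,kernel):
  lvl0: tbl 0x19, slot 20 ⇒ 0x1C007 (P1/RW1/US1/PS0)
  lvl1: tbl 0x1C, slot 14 ⇒ 0x1F007 (P1/RW1/US1/PS0)
  lvl2: tbl 0x1F, slot 11 ⇒ 0x20007 (P1/RW1/US1/PS0)
  lvl3: tbl 0x20, slot 13 ⇒ 0x21007 (P1/RW1/US1/PS0)
  ⇒ phys 0x21BF7  [4 reads]
#1 VA=0xD8482A041A7 (w,kernel):
  lvl0: tbl 0x19, slot 27 ⇒ 0x22007 (P1/RW1/US1/PS0)
  lvl1: tbl 0x22, slot 18 ⇒ 0x23007 (P1/RW1/US1/PS0)
  lvl2: tbl 0x23, slot 21 ⇒ 0x27007 (P1/RW1/US1/PS0)
  lvl3: tbl 0x27, slot 4 ⇒ 0x28007 (P1/RW1/US1/PS0)
  ⇒ phys 0x281A7  [4 reads]
#2 VA=0x3004240E117 (w,user):
  lvl0: tbl 0x19, slot 6 ⇒ 0x2C007 (P1/RW1/US1/PS0)
  lvl1: tbl 0x2C, slot 1 ⇒ 0x2E007 (P1/RW1/US1/PS0)
  lvl2: tbl 0x2E, slot 18 ⇒ 0x30007 (P1/RW1/US1/PS0)
  lvl3: tbl 0x30, slot 14 ⇒ 0x34005 (P1/RW0/US1/PS0)
  ✗ PROTECTION_VIOLATION  [4 reads]
#3 VA=0xA8541609A02 (r,kernel):
  lvl0: tbl 0x19, slot 21 ⇒ 0x35007 (P1/RW1/US1/PS0)
  lvl1: tbl 0x35, slot 21 ⇒ 0x38007 (P1/RW1/US1/PS0)
  lvl2: tbl 0x38, slot 11 ⇒ 0x3A007 (P1/RW1/US1/PS0)
  lvl3: tbl 0x3A, slot 9 ⇒ 0x3E007 (P1/RW1/US1/PS0)
  ⇒ phys 0x3EA02  [4 reads]

TLB: [["0xD8482A04", "0x28"], ["0xA8541609", "0x3E"]]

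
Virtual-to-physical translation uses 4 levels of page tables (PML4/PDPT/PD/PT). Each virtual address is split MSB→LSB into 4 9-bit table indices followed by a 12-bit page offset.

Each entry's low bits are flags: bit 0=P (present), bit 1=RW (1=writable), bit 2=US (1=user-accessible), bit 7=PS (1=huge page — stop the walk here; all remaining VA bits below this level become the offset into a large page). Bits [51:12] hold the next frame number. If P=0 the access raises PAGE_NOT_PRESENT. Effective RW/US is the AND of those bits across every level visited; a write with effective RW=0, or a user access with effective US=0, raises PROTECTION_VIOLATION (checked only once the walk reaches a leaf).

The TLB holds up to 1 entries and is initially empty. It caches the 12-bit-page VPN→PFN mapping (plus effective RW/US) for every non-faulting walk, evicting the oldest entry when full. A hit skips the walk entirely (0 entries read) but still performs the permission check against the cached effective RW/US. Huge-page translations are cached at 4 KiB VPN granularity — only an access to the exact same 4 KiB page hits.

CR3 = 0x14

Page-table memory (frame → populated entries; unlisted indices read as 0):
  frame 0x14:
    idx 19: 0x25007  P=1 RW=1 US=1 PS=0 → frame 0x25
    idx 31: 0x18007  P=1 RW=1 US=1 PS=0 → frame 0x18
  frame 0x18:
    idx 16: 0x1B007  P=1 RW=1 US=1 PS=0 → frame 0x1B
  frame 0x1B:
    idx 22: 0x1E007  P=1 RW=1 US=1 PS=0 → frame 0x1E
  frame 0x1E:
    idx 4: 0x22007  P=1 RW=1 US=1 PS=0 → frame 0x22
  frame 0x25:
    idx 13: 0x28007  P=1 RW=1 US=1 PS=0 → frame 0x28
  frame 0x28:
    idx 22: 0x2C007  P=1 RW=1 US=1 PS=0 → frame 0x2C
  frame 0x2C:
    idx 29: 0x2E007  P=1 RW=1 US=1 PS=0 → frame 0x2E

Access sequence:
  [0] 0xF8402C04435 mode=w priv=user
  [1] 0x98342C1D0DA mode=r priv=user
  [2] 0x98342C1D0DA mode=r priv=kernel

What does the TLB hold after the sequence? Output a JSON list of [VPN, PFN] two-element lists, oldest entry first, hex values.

Trace:
#0 VA=0xF8402C04435 (w,user):
  [0] read 0x14 idx=31: raw=0x18007 flags P=1 W=1 U=1 S=0
  [1] read 0x18 idx=16: raw=0x1B007 flags P=1 W=1 U=1 S=0
  [2] read 0x1B idx=22: raw=0x1E007 flags P=1 W=1 U=1 S=0
  [3] read 0x1E idx=4: raw=0x22007 flags P=1 W=1 U=1 S=0
  ⇒ phys 0x22435  [4 reads]
#1 VA=0x98342C1D0DA (r,user):
  [0] read 0x14 idx=19: raw=0x25007 flags P=1 W=1 U=1 S=0
  [1] read 0x25 idx=13: raw=0x28007 flags P=1 W=1 U=1 S=0
  [2] read 0x28 idx=22: raw=0x2C007 flags P=1 W=1 U=1 S=0
  [3] read 0x2C idx=29: raw=0x2E007 flags P=1 W=1 U=1 S=0
  ⇒ phys 0x2E0DA  [4 reads]
#2 VA=0x98342C1D0DA (r,kernel):
  TLB hit vpn=0x98342C1D → PA=0x2E0DA

TLB: [["0x98342C1D", "0x2E"]]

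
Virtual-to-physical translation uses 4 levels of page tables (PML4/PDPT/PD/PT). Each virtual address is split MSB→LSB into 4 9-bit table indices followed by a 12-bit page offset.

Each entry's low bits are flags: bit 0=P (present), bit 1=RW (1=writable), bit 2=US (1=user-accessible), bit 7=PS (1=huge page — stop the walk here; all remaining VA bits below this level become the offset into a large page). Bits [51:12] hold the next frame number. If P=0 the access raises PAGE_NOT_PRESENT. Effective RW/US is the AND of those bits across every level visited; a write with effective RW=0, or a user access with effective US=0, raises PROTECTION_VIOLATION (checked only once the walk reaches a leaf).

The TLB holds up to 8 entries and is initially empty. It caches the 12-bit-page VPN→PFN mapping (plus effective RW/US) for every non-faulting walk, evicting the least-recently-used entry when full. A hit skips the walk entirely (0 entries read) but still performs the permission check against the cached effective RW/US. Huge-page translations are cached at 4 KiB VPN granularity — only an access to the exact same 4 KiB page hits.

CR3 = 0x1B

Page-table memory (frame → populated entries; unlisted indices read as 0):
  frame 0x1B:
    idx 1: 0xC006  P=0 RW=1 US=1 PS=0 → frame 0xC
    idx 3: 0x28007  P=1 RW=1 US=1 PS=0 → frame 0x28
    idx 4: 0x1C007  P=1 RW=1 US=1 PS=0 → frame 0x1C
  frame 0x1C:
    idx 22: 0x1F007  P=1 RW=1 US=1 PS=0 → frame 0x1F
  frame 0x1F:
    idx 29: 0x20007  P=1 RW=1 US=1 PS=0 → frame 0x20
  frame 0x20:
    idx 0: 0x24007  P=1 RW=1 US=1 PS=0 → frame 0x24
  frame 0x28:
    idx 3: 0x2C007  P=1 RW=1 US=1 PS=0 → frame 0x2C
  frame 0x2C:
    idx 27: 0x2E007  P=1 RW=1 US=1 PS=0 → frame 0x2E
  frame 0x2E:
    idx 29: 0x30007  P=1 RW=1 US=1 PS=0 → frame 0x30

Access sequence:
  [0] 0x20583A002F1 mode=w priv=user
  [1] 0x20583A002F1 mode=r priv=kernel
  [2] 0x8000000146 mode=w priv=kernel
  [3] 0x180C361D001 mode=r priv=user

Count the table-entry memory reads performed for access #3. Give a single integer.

Trace:
#0 VA=0x20583A002F1 (w,user):
  L0 @0x1B[4] → 0x1C007  P=1,RW=1,US=1,PS=0
  L1 @0x1C[22] → 0x1F007  P=1,RW=1,US=1,PS=0
  L2 @0x1F[29] → 0x20007  P=1,RW=1,US=1,PS=0
  L3 @0x20[0] → 0x24007  P=1,RW=1,US=1,PS=0
  ⇒ phys 0x242F1  [4 reads]
#1 VA=0x20583A002F1 (r,kernel):
  TLB hit vpn=0x20583A00 → PA=0x242F1
#2 VA=0x8000000146 (w,kernel):
  L0 @0x1B[1] → 0xC006  P=0,RW=1,US=1,PS=0
  ⇒ fault: PAGE_NOT_PRESENT  — 1 lookups
#3 VA=0x180C361D001 (r,user):
  L0 @0x1B[3] → 0x28007  P=1,RW=1,US=1,PS=0
  L1 @0x28[3] → 0x2C007  P=1,RW=1,US=1,PS=0
  L2 @0x2C[27] → 0x2E007  P=1,RW=1,US=1,PS=0
  L3 @0x2E[29] → 0x30007  P=1,RW=1,US=1,PS=0
  ⇒ phys 0x30001  [4 reads]

Entries read for #3: 4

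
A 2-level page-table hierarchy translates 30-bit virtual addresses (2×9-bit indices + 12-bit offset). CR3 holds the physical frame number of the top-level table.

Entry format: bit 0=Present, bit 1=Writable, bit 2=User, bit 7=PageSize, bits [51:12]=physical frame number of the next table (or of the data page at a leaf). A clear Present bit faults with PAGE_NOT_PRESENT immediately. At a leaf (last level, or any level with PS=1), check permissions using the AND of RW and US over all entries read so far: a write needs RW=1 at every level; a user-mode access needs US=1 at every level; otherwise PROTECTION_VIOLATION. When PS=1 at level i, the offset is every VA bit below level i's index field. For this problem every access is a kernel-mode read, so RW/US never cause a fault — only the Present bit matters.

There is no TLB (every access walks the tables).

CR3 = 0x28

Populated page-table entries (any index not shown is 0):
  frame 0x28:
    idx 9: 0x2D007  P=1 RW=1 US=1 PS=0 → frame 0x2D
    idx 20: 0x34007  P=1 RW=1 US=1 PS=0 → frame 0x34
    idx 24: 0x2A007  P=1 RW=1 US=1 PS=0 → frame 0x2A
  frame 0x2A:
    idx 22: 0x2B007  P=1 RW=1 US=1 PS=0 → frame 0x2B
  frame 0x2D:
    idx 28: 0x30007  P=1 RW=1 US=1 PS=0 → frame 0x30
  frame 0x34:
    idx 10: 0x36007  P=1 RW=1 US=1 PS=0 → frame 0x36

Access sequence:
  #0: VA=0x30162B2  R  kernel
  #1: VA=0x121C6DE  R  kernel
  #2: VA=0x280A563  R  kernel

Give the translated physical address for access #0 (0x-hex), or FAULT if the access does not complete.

Per-access translation:
#0 VA=0x30162B2 (r,kernel):
  [0] read 0x28 idx=24: raw=0x2A007 flags P=1 W=1 U=1 S=0
  [1] read 0x2A idx=22: raw=0x2B007 flags P=1 W=1 U=1 S=0
  ✓ 0x2B2B2  — 2 lookups
#1 VA=0x121C6DE (r,kernel):
  [0] read 0x28 idx=9: raw=0x2D007 flags P=1 W=1 U=1 S=0
  [1] read 0x2D idx=28: raw=0x30007 flags P=1 W=1 U=1 S=0
  ✓ 0x306DE  — 2 lookups
#2 VA=0x280A563 (r,kernel):
  [0] read 0x28 idx=20: raw=0x34007 flags P=1 W=1 U=1 S=0
  [1] read 0x34 idx=10: raw=0x36007 flags P=1 W=1 U=1 S=0
  ✓ 0x36563  — 2 lookups

Access #0 PA: 0x2B2B2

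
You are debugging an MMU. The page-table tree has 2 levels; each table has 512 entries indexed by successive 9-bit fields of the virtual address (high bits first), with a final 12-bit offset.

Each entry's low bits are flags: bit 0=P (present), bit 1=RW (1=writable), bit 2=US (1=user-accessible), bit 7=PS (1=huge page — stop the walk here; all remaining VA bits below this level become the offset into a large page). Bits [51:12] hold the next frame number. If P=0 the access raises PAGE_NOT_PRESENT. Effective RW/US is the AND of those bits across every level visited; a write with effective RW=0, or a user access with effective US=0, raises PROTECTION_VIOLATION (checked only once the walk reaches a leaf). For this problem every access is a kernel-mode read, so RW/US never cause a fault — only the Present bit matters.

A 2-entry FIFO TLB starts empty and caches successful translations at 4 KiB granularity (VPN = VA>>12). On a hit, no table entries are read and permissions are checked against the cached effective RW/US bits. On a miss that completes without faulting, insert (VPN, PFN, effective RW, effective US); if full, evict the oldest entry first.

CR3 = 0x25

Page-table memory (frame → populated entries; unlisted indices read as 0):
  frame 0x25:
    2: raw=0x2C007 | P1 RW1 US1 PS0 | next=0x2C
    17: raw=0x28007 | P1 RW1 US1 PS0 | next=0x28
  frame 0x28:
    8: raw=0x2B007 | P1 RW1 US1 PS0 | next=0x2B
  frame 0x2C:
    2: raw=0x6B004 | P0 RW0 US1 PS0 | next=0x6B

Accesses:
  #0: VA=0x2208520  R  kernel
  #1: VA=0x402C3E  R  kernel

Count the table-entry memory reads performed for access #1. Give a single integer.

Per-access translation:
#0 VA=0x2208520 (r,kernel):
  [0] read 0x25 idx=17: raw=0x28007 flags P=1 W=1 U=1 S=0
  [1] read 0x28 idx=8: raw=0x2B007 flags P=1 W=1 U=1 S=0
  ✓ 0x2B520  — 2 lookups
#1 VA=0x402C3E (r,kernel):
  [0] read 0x25 idx=2: raw=0x2C007 flags P=1 W=1 U=1 S=0
  [1] read 0x2C idx=2: raw=0x6B004 flags P=0 W=0 U=1 S=0
  → PAGE_NOT_PRESENT  (2 entries read)

Entries read for #1: 2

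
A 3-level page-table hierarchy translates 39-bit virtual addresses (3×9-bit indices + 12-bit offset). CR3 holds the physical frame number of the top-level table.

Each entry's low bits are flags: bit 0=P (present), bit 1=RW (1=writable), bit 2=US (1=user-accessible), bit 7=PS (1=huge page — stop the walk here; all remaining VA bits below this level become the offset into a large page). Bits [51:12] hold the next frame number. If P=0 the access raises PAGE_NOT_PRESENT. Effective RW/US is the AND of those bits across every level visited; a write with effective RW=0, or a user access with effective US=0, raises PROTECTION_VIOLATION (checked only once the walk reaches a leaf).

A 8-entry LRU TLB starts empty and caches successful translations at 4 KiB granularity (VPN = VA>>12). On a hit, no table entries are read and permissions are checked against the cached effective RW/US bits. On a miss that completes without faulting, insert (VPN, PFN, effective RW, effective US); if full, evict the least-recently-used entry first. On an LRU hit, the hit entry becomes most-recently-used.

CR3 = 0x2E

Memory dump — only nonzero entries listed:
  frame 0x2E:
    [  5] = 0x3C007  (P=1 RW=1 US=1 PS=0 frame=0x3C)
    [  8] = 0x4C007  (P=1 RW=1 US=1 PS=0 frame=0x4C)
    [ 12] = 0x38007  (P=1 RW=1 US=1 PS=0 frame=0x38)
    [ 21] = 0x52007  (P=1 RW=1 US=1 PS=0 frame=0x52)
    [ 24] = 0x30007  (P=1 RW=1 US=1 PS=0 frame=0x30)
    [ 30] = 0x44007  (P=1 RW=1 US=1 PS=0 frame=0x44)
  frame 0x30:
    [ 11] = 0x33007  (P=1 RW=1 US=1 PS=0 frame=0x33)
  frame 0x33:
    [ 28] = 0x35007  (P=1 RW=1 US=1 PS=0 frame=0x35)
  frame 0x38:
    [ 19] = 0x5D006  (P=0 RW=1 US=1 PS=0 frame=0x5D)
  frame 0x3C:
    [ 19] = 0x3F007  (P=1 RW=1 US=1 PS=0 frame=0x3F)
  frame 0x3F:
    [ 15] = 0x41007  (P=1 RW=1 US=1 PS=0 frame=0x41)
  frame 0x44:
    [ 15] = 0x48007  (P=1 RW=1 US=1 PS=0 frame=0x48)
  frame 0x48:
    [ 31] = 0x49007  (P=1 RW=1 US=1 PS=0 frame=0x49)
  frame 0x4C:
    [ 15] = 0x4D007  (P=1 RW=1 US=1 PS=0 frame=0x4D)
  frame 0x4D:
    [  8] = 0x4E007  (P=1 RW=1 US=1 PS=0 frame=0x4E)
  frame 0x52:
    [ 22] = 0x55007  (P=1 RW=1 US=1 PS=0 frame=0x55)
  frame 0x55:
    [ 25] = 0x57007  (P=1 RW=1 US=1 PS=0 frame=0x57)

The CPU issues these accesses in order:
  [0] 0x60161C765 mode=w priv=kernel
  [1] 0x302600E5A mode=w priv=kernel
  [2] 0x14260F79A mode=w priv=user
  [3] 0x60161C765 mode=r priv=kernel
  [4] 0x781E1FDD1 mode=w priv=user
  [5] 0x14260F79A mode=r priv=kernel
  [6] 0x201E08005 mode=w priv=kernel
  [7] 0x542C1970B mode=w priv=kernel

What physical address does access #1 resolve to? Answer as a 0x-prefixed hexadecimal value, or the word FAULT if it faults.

Walk each access:
#0 VA=0x60161C765 (w,kernel):
  L0 @0x2E[24] → 0x30007  P=1,RW=1,US=1,PS=0
  L1 @0x30[11] → 0x33007  P=1,RW=1,US=1,PS=0
  L2 @0x33[28] → 0x35007  P=1,RW=1,US=1,PS=0
  ⇒ phys 0x35765  [3 reads]
#1 VA=0x302600E5A (w,kernel):
  L0 @0x2E[12] → 0x38007  P=1,RW=1,US=1,PS=0
  L1 @0x38[19] → 0x5D006  P=0,RW=1,US=1,PS=0
  ⇒ fault: PAGE_NOT_PRESENT  — 2 lookups
#2 VA=0x14260F79A (w,user):
  L0 @0x2E[5] → 0x3C007  P=1,RW=1,US=1,PS=0
  L1 @0x3C[19] → 0x3F007  P=1,RW=1,US=1,PS=0
  L2 @0x3F[15] → 0x41007  P=1,RW=1,US=1,PS=0
  ⇒ phys 0x4179A  [3 reads]
#3 VA=0x60161C765 (r,kernel):
  TLB hit vpn=0x60161C → PA=0x35765
#4 VA=0x781E1FDD1 (w,user):
  L0 @0x2E[30] → 0x44007  P=1,RW=1,US=1,PS=0
  L1 @0x44[15] → 0x48007  P=1,RW=1,US=1,PS=0
  L2 @0x48[31] → 0x49007  P=1,RW=1,US=1,PS=0
  ⇒ phys 0x49DD1  [3 reads]
#5 VA=0x14260F79A (r,kernel):
  TLB hit vpn=0x14260F → PA=0x4179A
#6 VA=0x201E08005 (w,kernel):
  L0 @0x2E[8] → 0x4C007  P=1,RW=1,US=1,PS=0
  L1 @0x4C[15] → 0x4D007  P=1,RW=1,US=1,PS=0
  L2 @0x4D[8] → 0x4E007  P=1,RW=1,US=1,PS=0
  ⇒ phys 0x4E005  [3 reads]
#7 VA=0x542C1970B (w,kernel):
  L0 @0x2E[21] → 0x52007  P=1,RW=1,US=1,PS=0
  L1 @0x52[22] → 0x55007  P=1,RW=1,US=1,PS=0
  L2 @0x55[25] → 0x57007  P=1,RW=1,US=1,PS=0
  ⇒ phys 0x5770B  [3 reads]

Access #1 PA: FAULT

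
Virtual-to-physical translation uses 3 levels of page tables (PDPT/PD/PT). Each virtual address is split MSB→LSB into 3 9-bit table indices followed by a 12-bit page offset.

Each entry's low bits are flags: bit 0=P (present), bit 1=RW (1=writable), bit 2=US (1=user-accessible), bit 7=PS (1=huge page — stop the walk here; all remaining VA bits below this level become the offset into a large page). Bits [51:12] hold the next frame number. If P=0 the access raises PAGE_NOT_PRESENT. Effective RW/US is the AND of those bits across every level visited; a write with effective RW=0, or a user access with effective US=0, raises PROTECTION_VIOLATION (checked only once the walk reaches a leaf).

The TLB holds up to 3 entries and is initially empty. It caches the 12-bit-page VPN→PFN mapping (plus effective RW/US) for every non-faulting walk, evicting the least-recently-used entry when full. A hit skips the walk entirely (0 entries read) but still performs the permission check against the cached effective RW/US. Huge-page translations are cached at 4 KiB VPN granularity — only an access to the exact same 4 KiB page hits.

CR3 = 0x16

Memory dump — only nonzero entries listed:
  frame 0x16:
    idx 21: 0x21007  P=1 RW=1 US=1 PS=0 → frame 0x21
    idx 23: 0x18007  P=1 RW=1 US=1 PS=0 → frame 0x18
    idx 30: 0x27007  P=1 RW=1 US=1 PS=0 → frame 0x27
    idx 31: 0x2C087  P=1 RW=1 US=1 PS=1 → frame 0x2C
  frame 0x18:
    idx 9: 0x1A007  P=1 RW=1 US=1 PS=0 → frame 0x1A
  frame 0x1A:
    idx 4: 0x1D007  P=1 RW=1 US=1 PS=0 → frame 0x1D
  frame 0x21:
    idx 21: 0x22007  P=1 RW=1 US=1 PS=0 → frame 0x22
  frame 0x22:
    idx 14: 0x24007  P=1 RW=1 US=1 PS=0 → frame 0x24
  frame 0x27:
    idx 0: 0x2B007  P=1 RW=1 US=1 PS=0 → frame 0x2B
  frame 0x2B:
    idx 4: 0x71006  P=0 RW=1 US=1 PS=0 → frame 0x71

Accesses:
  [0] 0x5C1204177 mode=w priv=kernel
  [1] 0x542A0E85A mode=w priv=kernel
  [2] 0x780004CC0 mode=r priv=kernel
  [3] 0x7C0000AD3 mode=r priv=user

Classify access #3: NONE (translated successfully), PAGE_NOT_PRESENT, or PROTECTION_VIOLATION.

Walk each access:
#0 VA=0x5C1204177 (w,kernel):
  L0 @0x16[23] → 0x18007  P=1,RW=1,US=1,PS=0
  L1 @0x18[9] → 0x1A007  P=1,RW=1,US=1,PS=0
  L2 @0x1A[4] → 0x1D007  P=1,RW=1,US=1,PS=0
  ⇒ phys 0x1D177  [3 reads]
#1 VA=0x542A0E85A (w,kernel):
  L0 @0x16[21] → 0x21007  P=1,RW=1,US=1,PS=0
  L1 @0x21[21] → 0x22007  P=1,RW=1,US=1,PS=0
  L2 @0x22[14] → 0x24007  P=1,RW=1,US=1,PS=0
  ⇒ phys 0x2485A  [3 reads]
#2 VA=0x780004CC0 (r,kernel):
  L0 @0x16[30] → 0x27007  P=1,RW=1,US=1,PS=0
  L1 @0x27[0] → 0x2B007  P=1,RW=1,US=1,PS=0
  L2 @0x2B[4] → 0x71006  P=0,RW=1,US=1,PS=0
  ⇒ fault: PAGE_NOT_PRESENT  — 3 lookups
#3 VA=0x7C0000AD3 (r,user):
  L0 @0x16[31] → 0x2C087  P=1,RW=1,US=1,PS=1
  ⇒ phys 0x2CAD3 (huge @L0)  [1 reads]

Access #3 fault: NONE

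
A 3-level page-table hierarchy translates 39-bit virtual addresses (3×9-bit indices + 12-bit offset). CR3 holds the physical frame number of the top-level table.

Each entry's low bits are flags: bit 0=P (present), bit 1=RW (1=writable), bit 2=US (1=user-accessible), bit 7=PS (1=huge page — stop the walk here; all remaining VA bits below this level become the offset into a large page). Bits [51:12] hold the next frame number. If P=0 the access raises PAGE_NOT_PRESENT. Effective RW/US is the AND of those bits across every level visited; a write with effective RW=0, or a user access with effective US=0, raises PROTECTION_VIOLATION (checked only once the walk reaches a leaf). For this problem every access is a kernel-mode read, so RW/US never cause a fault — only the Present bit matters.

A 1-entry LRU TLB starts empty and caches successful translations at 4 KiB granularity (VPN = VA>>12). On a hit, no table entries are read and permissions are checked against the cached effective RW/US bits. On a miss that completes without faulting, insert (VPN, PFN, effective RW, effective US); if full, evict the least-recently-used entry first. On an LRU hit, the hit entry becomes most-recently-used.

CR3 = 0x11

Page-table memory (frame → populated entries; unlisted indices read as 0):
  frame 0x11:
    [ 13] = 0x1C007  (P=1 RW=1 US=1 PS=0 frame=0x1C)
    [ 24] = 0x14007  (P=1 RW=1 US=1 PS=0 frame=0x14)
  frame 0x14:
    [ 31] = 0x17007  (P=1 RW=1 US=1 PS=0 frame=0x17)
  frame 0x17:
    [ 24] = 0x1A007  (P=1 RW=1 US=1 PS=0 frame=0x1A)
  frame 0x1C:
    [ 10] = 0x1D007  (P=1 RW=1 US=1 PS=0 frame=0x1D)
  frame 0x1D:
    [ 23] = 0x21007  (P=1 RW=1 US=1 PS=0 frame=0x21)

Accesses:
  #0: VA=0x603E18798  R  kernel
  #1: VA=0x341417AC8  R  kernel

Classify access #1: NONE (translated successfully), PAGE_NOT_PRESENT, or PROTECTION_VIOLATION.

Trace:
#0 VA=0x603E18798 (r,kernel):
  lvl0: tbl 0x11, slot 24 ⇒ 0x14007 (P1/RW1/US1/PS0)
  lvl1: tbl 0x14, slot 31 ⇒ 0x17007 (P1/RW1/US1/PS0)
  lvl2: tbl 0x17, slot 24 ⇒ 0x1A007 (P1/RW1/US1/PS0)
  → PA=0x1A798  (3 entries read)
#1 VA=0x341417AC8 (r,kernel):
  lvl0: tbl 0x11, slot 13 ⇒ 0x1C007 (P1/RW1/US1/PS0)
  lvl1: tbl 0x1C, slot 10 ⇒ 0x1D007 (P1/RW1/US1/PS0)
  lvl2: tbl 0x1D, slot 23 ⇒ 0x21007 (P1/RW1/US1/PS0)
  → PA=0x21AC8  (3 entries read)

Access #1 fault: NONE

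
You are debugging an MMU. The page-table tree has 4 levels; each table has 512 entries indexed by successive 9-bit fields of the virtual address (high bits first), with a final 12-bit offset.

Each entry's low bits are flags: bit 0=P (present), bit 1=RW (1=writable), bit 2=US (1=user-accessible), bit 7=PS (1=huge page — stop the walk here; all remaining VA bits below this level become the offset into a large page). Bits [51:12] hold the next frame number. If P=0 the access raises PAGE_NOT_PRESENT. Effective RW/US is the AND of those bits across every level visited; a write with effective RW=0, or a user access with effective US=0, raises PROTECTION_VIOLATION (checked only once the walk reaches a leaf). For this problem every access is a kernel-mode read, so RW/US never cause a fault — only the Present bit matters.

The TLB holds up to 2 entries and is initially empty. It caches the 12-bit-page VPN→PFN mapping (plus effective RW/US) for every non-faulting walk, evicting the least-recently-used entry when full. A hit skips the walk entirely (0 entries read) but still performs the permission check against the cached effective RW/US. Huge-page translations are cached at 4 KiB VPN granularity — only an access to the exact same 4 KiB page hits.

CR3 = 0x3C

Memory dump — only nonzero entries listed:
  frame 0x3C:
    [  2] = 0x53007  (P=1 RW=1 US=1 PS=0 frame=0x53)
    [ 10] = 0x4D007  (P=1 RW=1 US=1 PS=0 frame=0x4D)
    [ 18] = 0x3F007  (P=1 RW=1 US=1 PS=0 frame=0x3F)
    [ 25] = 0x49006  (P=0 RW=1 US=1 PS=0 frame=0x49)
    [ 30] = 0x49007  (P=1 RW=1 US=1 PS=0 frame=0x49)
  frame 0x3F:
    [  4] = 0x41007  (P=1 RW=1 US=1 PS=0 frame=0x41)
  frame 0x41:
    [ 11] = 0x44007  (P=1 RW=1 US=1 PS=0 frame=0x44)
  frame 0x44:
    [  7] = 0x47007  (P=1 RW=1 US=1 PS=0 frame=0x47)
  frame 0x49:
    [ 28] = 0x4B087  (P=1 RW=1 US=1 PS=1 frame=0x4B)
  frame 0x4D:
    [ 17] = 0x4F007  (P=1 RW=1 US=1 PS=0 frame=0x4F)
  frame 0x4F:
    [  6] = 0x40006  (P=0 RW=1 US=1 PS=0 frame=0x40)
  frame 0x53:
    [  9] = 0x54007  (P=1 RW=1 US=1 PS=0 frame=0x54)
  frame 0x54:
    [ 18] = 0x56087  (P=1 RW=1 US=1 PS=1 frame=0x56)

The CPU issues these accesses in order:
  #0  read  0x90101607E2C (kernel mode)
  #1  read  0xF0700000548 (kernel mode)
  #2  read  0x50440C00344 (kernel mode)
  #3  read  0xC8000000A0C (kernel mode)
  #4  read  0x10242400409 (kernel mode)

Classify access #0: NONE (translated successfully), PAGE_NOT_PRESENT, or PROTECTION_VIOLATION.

Per-access translation:
#0 VA=0x90101607E2C (r,kernel):
  lvl0: tbl 0x3C, slot 18 ⇒ 0x3F007 (P1/RW1/US1/PS0)
  lvl1: tbl 0x3F, slot 4 ⇒ 0x41007 (P1/RW1/US1/PS0)
  lvl2: tbl 0x41, slot 11 ⇒ 0x44007 (P1/RW1/US1/PS0)
  lvl3: tbl 0x44, slot 7 ⇒ 0x47007 (P1/RW1/US1/PS0)
  ⇒ phys 0x47E2C  [4 reads]
#1 VA=0xF0700000548 (r,kernel):
  lvl0: tbl 0x3C, slot 30 ⇒ 0x49007 (P1/RW1/US1/PS0)
  lvl1: tbl 0x49, slot 28 ⇒ 0x4B087 (P1/RW1/US1/PS1)
  ⇒ phys 0x4B548 (huge @L1)  [2 reads]
#2 VA=0x50440C00344 (r,kernel):
  lvl0: tbl 0x3C, slot 10 ⇒ 0x4D007 (P1/RW1/US1/PS0)
  lvl1: tbl 0x4D, slot 17 ⇒ 0x4F007 (P1/RW1/US1/PS0)
  lvl2: tbl 0x4F, slot 6 ⇒ 0x40006 (P0/RW1/US1/PS0)
  ✗ PAGE_NOT_PRESENT  [3 reads]
#3 VA=0xC8000000A0C (r,kernel):
  lvl0: tbl 0x3C, slot 25 ⇒ 0x49006 (P0/RW1/US1/PS0)
  ✗ PAGE_NOT_PRESENT  [1 reads]
#4 VA=0x10242400409 (r,kernel):
  lvl0: tbl 0x3C, slot 2 ⇒ 0x53007 (P1/RW1/US1/PS0)
  lvl1: tbl 0x53, slot 9 ⇒ 0x54007 (P1/RW1/US1/PS0)
  lvl2: tbl 0x54, slot 18 ⇒ 0x56087 (P1/RW1/US1/PS1)
  ⇒ phys 0x56409 (huge @L2)  [3 reads]

Access #0 fault: NONE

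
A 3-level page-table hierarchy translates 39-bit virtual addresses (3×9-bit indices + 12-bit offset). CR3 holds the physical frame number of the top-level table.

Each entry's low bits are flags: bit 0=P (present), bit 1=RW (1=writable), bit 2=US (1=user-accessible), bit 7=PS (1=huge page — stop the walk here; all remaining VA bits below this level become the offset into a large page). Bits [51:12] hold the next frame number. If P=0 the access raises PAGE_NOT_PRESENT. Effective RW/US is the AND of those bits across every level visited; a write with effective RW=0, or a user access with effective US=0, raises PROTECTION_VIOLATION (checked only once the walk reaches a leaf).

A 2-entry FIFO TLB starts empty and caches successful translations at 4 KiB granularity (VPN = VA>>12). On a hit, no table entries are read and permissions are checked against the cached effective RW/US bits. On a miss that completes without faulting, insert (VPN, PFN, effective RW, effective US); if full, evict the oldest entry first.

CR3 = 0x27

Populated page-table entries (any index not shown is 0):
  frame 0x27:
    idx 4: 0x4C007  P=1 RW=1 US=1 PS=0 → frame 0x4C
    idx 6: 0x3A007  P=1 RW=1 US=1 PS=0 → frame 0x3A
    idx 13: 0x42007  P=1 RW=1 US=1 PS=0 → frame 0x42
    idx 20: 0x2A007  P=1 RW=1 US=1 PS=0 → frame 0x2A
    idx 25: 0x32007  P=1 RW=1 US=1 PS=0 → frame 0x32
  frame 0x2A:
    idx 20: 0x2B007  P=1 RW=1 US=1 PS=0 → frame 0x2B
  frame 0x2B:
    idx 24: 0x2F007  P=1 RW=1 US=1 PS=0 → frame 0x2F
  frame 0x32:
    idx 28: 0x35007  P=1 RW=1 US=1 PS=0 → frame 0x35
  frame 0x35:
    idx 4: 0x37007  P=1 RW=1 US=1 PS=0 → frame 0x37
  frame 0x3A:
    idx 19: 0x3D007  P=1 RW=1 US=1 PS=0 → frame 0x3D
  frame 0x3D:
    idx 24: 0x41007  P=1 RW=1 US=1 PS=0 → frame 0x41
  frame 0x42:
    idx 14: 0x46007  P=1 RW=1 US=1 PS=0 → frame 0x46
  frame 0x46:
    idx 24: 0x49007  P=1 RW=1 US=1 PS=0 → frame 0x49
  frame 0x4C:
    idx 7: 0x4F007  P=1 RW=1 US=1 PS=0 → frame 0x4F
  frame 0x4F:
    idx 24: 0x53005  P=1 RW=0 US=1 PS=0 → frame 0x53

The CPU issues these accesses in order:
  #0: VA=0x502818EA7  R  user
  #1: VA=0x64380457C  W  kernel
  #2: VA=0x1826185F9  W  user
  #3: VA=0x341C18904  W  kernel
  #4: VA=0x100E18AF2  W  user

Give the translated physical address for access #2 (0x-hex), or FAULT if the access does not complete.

Walk each access:
#0 VA=0x502818EA7 (r,user):
  [0] read 0x27 idx=20: raw=0x2A007 flags P=1 W=1 U=1 S=0
  [1] read 0x2A idx=20: raw=0x2B007 flags P=1 W=1 U=1 S=0
  [2] read 0x2B idx=24: raw=0x2F007 flags P=1 W=1 U=1 S=0
  → PA=0x2FEA7  (3 entries read)
#1 VA=0x64380457C (w,kernel):
  [0] read 0x27 idx=25: raw=0x32007 flags P=1 W=1 U=1 S=0
  [1] read 0x32 idx=28: raw=0x35007 flags P=1 W=1 U=1 S=0
  [2] read 0x35 idx=4: raw=0x37007 flags P=1 W=1 U=1 S=0
  → PA=0x3757C  (3 entries read)
#2 VA=0x1826185F9 (w,user):
  [0] read 0x27 idx=6: raw=0x3A007 flags P=1 W=1 U=1 S=0
  [1] read 0x3A idx=19: raw=0x3D007 flags P=1 W=1 U=1 S=0
  [2] read 0x3D idx=24: raw=0x41007 flags P=1 W=1 U=1 S=0
  → PA=0x415F9  (3 entries read)
#3 VA=0x341C18904 (w,kernel):
  [0] read 0x27 idx=13: raw=0x42007 flags P=1 W=1 U=1 S=0
  [1] read 0x42 idx=14: raw=0x46007 flags P=1 W=1 U=1 S=0
  [2] read 0x46 idx=24: raw=0x49007 flags P=1 W=1 U=1 S=0
  → PA=0x49904  (3 entries read)
#4 VA=0x100E18AF2 (w,user):
  [0] read 0x27 idx=4: raw=0x4C007 flags P=1 W=1 U=1 S=0
  [1] read 0x4C idx=7: raw=0x4F007 flags P=1 W=1 U=1 S=0
  [2] read 0x4F idx=24: raw=0x53005 flags P=1 W=0 U=1 S=0
  ⇒ fault: PROTECTION_VIOLATION  — 3 lookups

Access #2 PA: 0x415F9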